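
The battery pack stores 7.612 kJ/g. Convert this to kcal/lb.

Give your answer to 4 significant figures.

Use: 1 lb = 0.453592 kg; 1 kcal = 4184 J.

7.612 kJ/g × 1000 J/kJ ÷ 0.001 kg/g = 7.612×10⁶ J/kg
7.612×10⁶ J/kg ÷ 4184 J/kcal × 0.453592 kg/lb = 825.225 kcal/lb

825.2 kcal/lb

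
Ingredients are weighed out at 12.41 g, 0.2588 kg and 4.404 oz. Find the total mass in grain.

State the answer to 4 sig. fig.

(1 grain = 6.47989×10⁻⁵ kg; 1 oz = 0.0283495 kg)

12.41 g × 0.001 → 0.01241 kg
0.2588 kg (already kg)
4.404 oz × 0.0283495 → 0.124851 kg
Total: 0.01241 + 0.2588 + 0.124851 = 0.396061 kg
In grain: 0.396061 / 6.47989×10⁻⁵ = 6112.16 grain

6112 grain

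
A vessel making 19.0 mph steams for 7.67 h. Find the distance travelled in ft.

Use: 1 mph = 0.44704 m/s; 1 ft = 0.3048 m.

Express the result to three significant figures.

19.0 mph × 0.44704 → 8.49376 m/s
7.67 h × 3600 → 27612 s
d = v × t = 8.49376 m/s × 27612 s = 234530 m
234530 m ÷ (0.3048 m/ft) = 769455 ft

7.69×10⁵ ft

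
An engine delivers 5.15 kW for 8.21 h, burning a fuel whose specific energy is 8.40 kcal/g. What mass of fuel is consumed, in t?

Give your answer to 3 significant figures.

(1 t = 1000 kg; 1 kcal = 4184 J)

0.00433 t

5.15 kW → 5150 W
8.21 h → 29556 s
E = P × t = 5150 × 29556 = 1.52213×10⁸ J
8.40 kcal/g → 3.51456×10⁷ J/kg
m = E / e_s = 1.52213×10⁸ / 3.51456×10⁷ = 4.33093 kg
In t: 4.33093 / 1000 = 0.00433093 t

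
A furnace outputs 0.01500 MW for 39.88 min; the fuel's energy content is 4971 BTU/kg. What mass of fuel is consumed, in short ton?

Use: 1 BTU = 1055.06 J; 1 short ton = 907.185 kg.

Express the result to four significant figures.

0.007544 short ton

0.01500 MW → 15000 W
39.88 min → 2392.8 s
E = P × t = 15000 × 2392.8 = 3.5892×10⁷ J
4971 BTU/kg → 5.2447×10⁶ J/kg
m = E / e_s = 3.5892×10⁷ / 5.2447×10⁶ = 6.84348 kg
In short ton: 6.84348 / 907.185 = 0.00754364 short ton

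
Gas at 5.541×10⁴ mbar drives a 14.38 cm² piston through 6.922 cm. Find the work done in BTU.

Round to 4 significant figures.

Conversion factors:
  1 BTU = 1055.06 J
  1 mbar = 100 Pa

5.541×10⁴ mbar → 5.541×10⁶ Pa
14.38 cm² → 0.001438 m²
F = P × A = 5.541×10⁶ × 0.001438 = 7967.96 N
6.922 cm → 0.06922 m
W = F × d = 7967.96 × 0.06922 = 551.542 J
In BTU: 551.542 / 1055.06 = 0.522759 BTU

0.5228 BTU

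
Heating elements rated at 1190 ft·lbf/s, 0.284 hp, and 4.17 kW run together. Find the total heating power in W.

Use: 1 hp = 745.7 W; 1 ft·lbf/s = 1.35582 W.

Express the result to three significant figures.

1190 ft·lbf/s × 1.35582 = 1613.43 W
0.284 hp × 745.7 = 211.779 W
4.17 kW × 1000 = 4170 W
Sum: 1613.43 + 211.779 + 4170 = 5995.21 W

6000 W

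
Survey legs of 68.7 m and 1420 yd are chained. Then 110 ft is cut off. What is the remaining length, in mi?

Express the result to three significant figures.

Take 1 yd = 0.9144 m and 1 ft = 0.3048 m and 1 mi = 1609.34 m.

0.829 mi

68.7 m (already m)
1420 yd × 0.9144 = 1298.45 m
110 ft × 0.3048 = 33.528 m
Result: 68.7 + 1298.45 − 33.528 = 1333.62 m
In mi: 1333.62 / 1609.34 = 0.828675 mi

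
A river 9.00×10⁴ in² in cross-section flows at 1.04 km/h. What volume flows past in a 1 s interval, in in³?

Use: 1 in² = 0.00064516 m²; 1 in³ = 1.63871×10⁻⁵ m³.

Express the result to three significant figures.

1.02×10⁶ in³

1.04 km/h × (1/3.6) = 0.288889 m/s
9.00×10⁴ in² × 0.00064516 = 58.0644 m²
V = v × A × t = 0.288889 m/s × 58.0644 m² × 1 s = 16.7742 m³
16.7742 m³ ÷ (1.63871×10⁻⁵ m³/in³) = 1.02362×10⁶ in³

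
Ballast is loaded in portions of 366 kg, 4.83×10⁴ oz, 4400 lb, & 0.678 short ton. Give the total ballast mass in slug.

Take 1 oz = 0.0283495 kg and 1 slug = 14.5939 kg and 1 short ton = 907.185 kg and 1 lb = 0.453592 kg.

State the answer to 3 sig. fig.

366 kg (already kg)
4.83×10⁴ oz × 0.0283495 = 1369.28 kg
4400 lb × 0.453592 = 1995.8 kg
0.678 short ton × 907.185 = 615.071 kg
Combined: 366 + 1369.28 + 1995.8 + 615.071 = 4346.15 kg
In slug: 4346.15 / 14.5939 = 297.806 slug

298 slug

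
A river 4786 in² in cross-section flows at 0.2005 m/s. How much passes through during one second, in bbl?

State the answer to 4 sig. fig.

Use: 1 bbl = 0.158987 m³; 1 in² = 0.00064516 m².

3.894 bbl

4786 in² × 0.00064516 → 3.08774 m²
V = v × A × t = 0.2005 m/s × 3.08774 m² × 1 s = 0.619092 m³
0.619092 m³ ÷ (0.158987 m³/bbl) = 3.89398 bbl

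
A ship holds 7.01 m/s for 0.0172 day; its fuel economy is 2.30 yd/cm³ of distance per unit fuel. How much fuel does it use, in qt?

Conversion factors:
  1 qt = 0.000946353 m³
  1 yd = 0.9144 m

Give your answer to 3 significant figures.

0.0172 day → 1486.08 s
d = v × t = 7.01 × 1486.08 = 10417.4 m
2.30 yd/cm³ → 2.10312×10⁶ m/m³
V = d / (distance per unit fuel) = 10417.4 / 2.10312×10⁶ = 0.00495331 m³
In qt: 0.00495331 / 0.000946353 = 5.2341 qt

5.23 qt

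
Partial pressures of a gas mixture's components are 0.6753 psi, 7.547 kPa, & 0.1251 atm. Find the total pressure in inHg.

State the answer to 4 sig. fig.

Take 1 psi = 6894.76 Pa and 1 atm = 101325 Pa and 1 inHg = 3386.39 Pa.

7.347 inHg

0.6753 psi × 6894.76 = 4656.03 Pa
7.547 kPa × 1000 = 7547 Pa
0.1251 atm × 101325 = 12675.8 Pa
Sum: 4656.03 + 7547 + 12675.8 = 24878.8 Pa
In inHg: 24878.8 / 3386.39 = 7.3467 inHg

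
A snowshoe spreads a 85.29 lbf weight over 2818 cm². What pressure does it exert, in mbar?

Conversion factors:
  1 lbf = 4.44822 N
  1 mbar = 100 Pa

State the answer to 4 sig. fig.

13.46 mbar

85.29 lbf × 4.44822 → 379.389 N
2818 cm² × 0.0001 → 0.2818 m²
P = F / A = 379.389 N / 0.2818 m² = 1346.31 Pa
1346.31 Pa ÷ (100 Pa/mbar) = 13.4631 mbar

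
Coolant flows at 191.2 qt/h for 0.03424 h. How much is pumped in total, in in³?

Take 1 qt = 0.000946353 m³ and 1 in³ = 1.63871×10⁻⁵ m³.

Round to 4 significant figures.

191.2 qt/h → 5.02619×10⁻⁵ m³/s
0.03424 h → 123.264 s
V = Q × t = 5.02619×10⁻⁵ × 123.264 = 0.00619548 m³
In in³: 0.00619548 / 1.63871×10⁻⁵ = 378.071 in³

378.1 in³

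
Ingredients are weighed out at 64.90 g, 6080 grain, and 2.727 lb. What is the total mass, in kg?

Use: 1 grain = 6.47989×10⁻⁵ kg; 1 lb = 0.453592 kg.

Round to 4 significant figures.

1.696 kg

64.90 g × 0.001 = 0.0649 kg
6080 grain × 6.47989×10⁻⁵ = 0.393977 kg
2.727 lb × 0.453592 = 1.23695 kg
Sum: 0.0649 + 0.393977 + 1.23695 = 1.69583 kg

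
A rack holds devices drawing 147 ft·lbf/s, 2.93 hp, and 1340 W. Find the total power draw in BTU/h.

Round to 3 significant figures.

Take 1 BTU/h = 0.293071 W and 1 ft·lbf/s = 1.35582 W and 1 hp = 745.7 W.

1.27×10⁴ BTU/h

147 ft·lbf/s × 1.35582 → 199.306 W
2.93 hp × 745.7 → 2184.9 W
1340 W (already W)
Combined: 199.306 + 2184.9 + 1340 = 3724.21 W
In BTU/h: 3724.21 / 0.293071 = 12707.5 BTU/h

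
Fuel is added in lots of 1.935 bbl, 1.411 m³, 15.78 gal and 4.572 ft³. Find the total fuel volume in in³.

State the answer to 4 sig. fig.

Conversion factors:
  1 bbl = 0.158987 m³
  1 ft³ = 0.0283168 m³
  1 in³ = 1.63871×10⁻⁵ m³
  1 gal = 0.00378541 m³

1.935 bbl × 0.158987 → 0.30764 m³
1.411 m³ (already m³)
15.78 gal × 0.00378541 → 0.0597338 m³
4.572 ft³ × 0.0283168 → 0.129464 m³
Sum: 0.30764 + 1.411 + 0.0597338 + 0.129464 = 1.90784 m³
In in³: 1.90784 / 1.63871×10⁻⁵ = 116423 in³

1.164×10⁵ in³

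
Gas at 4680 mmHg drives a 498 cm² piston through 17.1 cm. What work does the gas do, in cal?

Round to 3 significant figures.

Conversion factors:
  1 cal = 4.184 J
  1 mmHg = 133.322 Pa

4680 mmHg → 623947 Pa
498 cm² → 0.0498 m²
F = P × A = 623947 × 0.0498 = 31072.6 N
17.1 cm → 0.171 m
W = F × d = 31072.6 × 0.171 = 5313.41 J
In cal: 5313.41 / 4.184 = 1269.94 cal

1270 cal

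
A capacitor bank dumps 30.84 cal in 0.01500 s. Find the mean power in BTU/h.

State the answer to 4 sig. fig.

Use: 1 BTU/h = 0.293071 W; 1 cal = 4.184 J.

2.935×10⁴ BTU/h

30.84 cal × 4.184 = 129.035 J
P = E / t = 129.035 J / 0.015 s = 8602.33 W
8602.33 W ÷ (0.293071 W/BTU/h) = 29352.4 BTU/h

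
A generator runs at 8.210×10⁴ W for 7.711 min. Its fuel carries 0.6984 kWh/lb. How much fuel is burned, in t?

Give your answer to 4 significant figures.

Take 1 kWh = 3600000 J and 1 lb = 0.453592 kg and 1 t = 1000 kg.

0.006853 t

7.711 min → 462.66 s
E = P × t = 82100 × 462.66 = 3.79844×10⁷ J
0.6984 kWh/lb → 5.54295×10⁶ J/kg
m = E / e_s = 3.79844×10⁷ / 5.54295×10⁶ = 6.85274 kg
In t: 6.85274 / 1000 = 0.00685274 t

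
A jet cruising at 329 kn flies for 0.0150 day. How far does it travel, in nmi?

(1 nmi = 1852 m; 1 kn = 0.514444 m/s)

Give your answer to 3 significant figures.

118 nmi

329 kn × 0.514444 = 169.252 m/s
0.0150 day × 86400 = 1296 s
d = v × t = 169.252 m/s × 1296 s = 219351 m
219351 m ÷ (1852 m/nmi) = 118.44 nmi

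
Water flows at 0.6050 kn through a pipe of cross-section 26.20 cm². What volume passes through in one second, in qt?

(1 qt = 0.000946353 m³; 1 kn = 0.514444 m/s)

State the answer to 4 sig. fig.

0.6050 kn × 0.514444 → 0.311239 m/s
26.20 cm² × 0.0001 → 0.00262 m²
V = v × A × t = 0.311239 m/s × 0.00262 m² × 1 s = 8.15446×10⁻⁴ m³
8.15446×10⁻⁴ m³ ÷ (0.000946353 m³/qt) = 0.861672 qt

0.8617 qt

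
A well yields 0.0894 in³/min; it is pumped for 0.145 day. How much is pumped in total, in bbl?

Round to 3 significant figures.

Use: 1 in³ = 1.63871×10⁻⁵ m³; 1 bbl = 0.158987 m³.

0.0894 in³/min → 2.44168×10⁻⁸ m³/s
0.145 day → 12528 s
V = Q × t = 2.44168×10⁻⁸ × 12528 = 3.05894×10⁻⁴ m³
In bbl: 3.05894×10⁻⁴ / 0.158987 = 0.00192402 bbl

0.00192 bbl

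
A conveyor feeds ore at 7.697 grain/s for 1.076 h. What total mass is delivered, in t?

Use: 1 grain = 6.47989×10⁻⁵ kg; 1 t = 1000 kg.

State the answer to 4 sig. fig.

7.697 grain/s → 4.98757×10⁻⁴ kg/s
1.076 h → 3873.6 s
m = ṁ × t = 4.98757×10⁻⁴ × 3873.6 = 1.93199 kg
In t: 1.93199 / 1000 = 0.00193199 t

0.001932 t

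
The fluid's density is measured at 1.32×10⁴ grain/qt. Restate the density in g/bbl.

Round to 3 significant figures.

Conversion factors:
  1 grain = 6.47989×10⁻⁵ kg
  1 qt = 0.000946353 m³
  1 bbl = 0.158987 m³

1.44×10⁵ g/bbl

1.32×10⁴ grain/qt × 6.47989×10⁻⁵ kg/grain ÷ 0.000946353 m³/qt = 903.833 kg/m³
903.833 kg/m³ ÷ 0.001 kg/g × 0.158987 m³/bbl = 143698 g/bbl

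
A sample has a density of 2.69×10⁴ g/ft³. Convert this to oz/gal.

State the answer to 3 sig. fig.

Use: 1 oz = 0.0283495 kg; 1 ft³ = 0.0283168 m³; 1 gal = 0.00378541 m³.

2.69×10⁴ g/ft³ × 0.001 kg/g ÷ 0.0283168 m³/ft³ = 949.966 kg/m³
949.966 kg/m³ ÷ 0.0283495 kg/oz × 0.00378541 m³/gal = 126.846 oz/gal

127 oz/gal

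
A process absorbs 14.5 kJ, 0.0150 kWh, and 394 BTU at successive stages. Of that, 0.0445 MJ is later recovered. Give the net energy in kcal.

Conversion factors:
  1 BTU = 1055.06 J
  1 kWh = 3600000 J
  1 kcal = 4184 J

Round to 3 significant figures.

105 kcal

14.5 kJ × 1000 = 14500 J
0.0150 kWh × 3600000 = 54000 J
394 BTU × 1055.06 = 415694 J
0.0445 MJ × 1000000 = 44500 J
Sum: 14500 + 54000 + 415694 − 44500 = 439694 J
In kcal: 439694 / 4184 = 105.089 kcal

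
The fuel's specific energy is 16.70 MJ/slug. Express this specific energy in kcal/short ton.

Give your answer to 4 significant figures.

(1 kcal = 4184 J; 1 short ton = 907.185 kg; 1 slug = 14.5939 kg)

16.70 MJ/slug × 1000000 J/MJ ÷ 14.5939 kg/slug = 1.14431×10⁶ J/kg
1.14431×10⁶ J/kg ÷ 4184 J/kcal × 907.185 kg/short ton = 248112 kcal/short ton

2.481×10⁵ kcal/short ton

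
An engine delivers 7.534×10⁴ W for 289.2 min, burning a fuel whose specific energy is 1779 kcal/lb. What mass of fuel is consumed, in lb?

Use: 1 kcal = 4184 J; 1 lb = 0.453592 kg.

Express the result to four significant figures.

175.6 lb

289.2 min → 17352 s
E = P × t = 75340 × 17352 = 1.3073×10⁹ J
1779 kcal/lb → 1.64098×10⁷ J/kg
m = E / e_s = 1.3073×10⁹ / 1.64098×10⁷ = 79.6658 kg
In lb: 79.6658 / 0.453592 = 175.633 lb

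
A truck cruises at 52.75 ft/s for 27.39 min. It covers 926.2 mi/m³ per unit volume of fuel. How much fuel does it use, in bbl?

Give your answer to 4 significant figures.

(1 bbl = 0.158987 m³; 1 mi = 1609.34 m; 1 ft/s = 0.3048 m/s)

52.75 ft/s → 16.0782 m/s
27.39 min → 1643.4 s
d = v × t = 16.0782 × 1643.4 = 26422.9 m
926.2 mi/m³ → 1.49057×10⁶ m/m³
V = d / (distance per unit fuel) = 26422.9 / 1.49057×10⁶ = 0.0177267 m³
In bbl: 0.0177267 / 0.158987 = 0.111498 bbl

0.1115 bbl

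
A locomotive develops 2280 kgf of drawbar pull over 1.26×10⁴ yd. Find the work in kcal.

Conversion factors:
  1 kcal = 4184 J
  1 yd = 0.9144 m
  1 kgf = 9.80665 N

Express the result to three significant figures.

2280 kgf × 9.80665 = 22359.2 N
1.26×10⁴ yd × 0.9144 = 11521.4 m
W = F × d = 22359.2 N × 11521.4 m = 2.57609×10⁸ J
2.57609×10⁸ J ÷ (4184 J/kcal) = 61570 kcal

6.16×10⁴ kcal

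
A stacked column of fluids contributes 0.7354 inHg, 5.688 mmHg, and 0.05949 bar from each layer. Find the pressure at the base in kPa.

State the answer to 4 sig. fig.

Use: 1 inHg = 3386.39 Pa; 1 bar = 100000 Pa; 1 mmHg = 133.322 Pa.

9.198 kPa

0.7354 inHg × 3386.39 = 2490.35 Pa
5.688 mmHg × 133.322 = 758.336 Pa
0.05949 bar × 100000 = 5949 Pa
Sum: 2490.35 + 758.336 + 5949 = 9197.69 Pa
In kPa: 9197.69 / 1000 = 9.19769 kPa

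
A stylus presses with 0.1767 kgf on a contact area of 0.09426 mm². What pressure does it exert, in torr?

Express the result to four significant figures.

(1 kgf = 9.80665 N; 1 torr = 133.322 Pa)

1.379×10⁵ torr

0.1767 kgf × 9.80665 = 1.73284 N
0.09426 mm² × 10⁻⁶ = 9.426×10⁻⁸ m²
P = F / A = 1.73284 N / 9.426×10⁻⁸ m² = 1.83836×10⁷ Pa
1.83836×10⁷ Pa ÷ (133.322 Pa/torr) = 137889 torr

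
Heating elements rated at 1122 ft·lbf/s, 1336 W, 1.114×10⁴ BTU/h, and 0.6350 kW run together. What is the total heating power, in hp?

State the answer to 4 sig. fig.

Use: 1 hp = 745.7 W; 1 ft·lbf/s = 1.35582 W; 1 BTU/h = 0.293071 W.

1122 ft·lbf/s × 1.35582 = 1521.23 W
1336 W (already W)
1.114×10⁴ BTU/h × 0.293071 = 3264.81 W
0.6350 kW × 1000 = 635 W
Combined: 1521.23 + 1336 + 3264.81 + 635 = 6757.04 W
In hp: 6757.04 / 745.7 = 9.06134 hp

9.061 hp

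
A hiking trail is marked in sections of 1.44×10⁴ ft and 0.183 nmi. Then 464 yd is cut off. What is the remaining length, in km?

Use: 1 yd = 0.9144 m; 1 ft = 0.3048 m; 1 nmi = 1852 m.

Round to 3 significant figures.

4.30 km

1.44×10⁴ ft × 0.3048 = 4389.12 m
0.183 nmi × 1852 = 338.916 m
464 yd × 0.9144 = 424.282 m
Sum: 4389.12 + 338.916 − 424.282 = 4303.75 m
In km: 4303.75 / 1000 = 4.30375 km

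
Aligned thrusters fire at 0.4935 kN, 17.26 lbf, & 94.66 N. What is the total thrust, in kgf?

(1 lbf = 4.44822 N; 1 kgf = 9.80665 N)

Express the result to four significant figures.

0.4935 kN × 1000 = 493.5 N
17.26 lbf × 4.44822 = 76.7763 N
94.66 N (already N)
Combined: 493.5 + 76.7763 + 94.66 = 664.936 N
In kgf: 664.936 / 9.80665 = 67.8046 kgf

67.80 kgf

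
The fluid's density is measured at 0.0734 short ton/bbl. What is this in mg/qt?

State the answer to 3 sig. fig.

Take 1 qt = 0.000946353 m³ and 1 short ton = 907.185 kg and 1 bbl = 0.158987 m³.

0.0734 short ton/bbl × 907.185 kg/short ton ÷ 0.158987 m³/bbl = 418.823 kg/m³
418.823 kg/m³ ÷ 10⁻⁶ kg/mg × 0.000946353 m³/qt = 396354 mg/qt

3.96×10⁵ mg/qt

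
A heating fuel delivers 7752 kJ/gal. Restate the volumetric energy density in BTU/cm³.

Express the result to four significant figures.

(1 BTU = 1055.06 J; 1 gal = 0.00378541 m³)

7752 kJ/gal × 1000 J/kJ ÷ 0.00378541 m³/gal = 2.04786×10⁹ J/m³
2.04786×10⁹ J/m³ ÷ 1055.06 J/BTU × 10⁻⁶ m³/cm³ = 1.94099 BTU/cm³

1.941 BTU/cm³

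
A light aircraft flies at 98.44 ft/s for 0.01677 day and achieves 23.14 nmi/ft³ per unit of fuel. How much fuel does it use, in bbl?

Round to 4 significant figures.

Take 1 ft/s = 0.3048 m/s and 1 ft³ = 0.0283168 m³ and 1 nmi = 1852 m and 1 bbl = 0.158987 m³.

98.44 ft/s → 30.0045 m/s
0.01677 day → 1448.93 s
d = v × t = 30.0045 × 1448.93 = 43474.4 m
23.14 nmi/ft³ → 1.51342×10⁶ m/m³
V = d / (distance per unit fuel) = 43474.4 / 1.51342×10⁶ = 0.0287259 m³
In bbl: 0.0287259 / 0.158987 = 0.180681 bbl

0.1807 bbl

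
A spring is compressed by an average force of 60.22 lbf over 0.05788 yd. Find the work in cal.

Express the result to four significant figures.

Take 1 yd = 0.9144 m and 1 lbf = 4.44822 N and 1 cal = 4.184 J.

3.388 cal

60.22 lbf × 4.44822 → 267.872 N
0.05788 yd × 0.9144 → 0.0529255 m
W = F × d = 267.872 N × 0.0529255 m = 14.1773 J
14.1773 J ÷ (4.184 J/cal) = 3.38846 cal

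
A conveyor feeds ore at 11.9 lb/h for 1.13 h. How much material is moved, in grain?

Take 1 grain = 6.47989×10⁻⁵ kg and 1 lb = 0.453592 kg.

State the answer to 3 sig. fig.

9.41×10⁴ grain

11.9 lb/h → 0.00149937 kg/s
1.13 h → 4068 s
m = ṁ × t = 0.00149937 × 4068 = 6.09944 kg
In grain: 6.09944 / 6.47989×10⁻⁵ = 94128.8 grain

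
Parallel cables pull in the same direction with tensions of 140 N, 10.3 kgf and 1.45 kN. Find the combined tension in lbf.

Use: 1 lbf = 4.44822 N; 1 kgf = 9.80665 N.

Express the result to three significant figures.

140 N (already N)
10.3 kgf × 9.80665 = 101.008 N
1.45 kN × 1000 = 1450 N
Sum: 140 + 101.008 + 1450 = 1691.01 N
In lbf: 1691.01 / 4.44822 = 380.154 lbf

380 lbf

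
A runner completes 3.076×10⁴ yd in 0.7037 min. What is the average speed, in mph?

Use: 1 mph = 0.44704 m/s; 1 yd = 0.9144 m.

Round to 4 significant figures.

1490 mph

3.076×10⁴ yd × 0.9144 = 28126.9 m
0.7037 min × 60 = 42.222 s
v = d / t = 28126.9 m / 42.222 s = 666.167 m/s
666.167 m/s ÷ (0.44704 m/s/mph) = 1490.17 mph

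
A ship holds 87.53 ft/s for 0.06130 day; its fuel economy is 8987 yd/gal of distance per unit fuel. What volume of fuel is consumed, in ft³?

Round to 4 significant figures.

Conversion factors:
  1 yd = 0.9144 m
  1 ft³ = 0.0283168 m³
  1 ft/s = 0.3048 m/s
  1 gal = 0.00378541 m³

87.53 ft/s → 26.6791 m/s
0.06130 day → 5296.32 s
d = v × t = 26.6791 × 5296.32 = 141301 m
8987 yd/gal → 2.17089×10⁶ m/m³
V = d / (distance per unit fuel) = 141301 / 2.17089×10⁶ = 0.065089 m³
In ft³: 0.065089 / 0.0283168 = 2.2986 ft³

2.299 ft³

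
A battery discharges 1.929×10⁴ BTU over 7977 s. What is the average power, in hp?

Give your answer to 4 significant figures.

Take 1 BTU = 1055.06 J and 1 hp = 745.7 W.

3.421 hp

1.929×10⁴ BTU × 1055.06 → 2.03521×10⁷ J
P = E / t = 2.03521×10⁷ J / 7977 s = 2551.35 W
2551.35 W ÷ (745.7 W/hp) = 3.42142 hp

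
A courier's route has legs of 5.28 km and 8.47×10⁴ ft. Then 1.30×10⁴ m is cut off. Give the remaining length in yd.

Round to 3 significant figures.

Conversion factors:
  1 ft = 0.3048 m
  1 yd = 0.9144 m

1.98×10⁴ yd

5.28 km × 1000 = 5280 m
8.47×10⁴ ft × 0.3048 = 25816.6 m
1.30×10⁴ m (already m)
Result: 5280 + 25816.6 − 13000 = 18096.6 m
In yd: 18096.6 / 0.9144 = 19790.7 yd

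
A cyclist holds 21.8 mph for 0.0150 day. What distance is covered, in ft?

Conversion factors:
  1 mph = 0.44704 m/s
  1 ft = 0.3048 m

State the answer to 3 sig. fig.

21.8 mph × 0.44704 → 9.74547 m/s
0.0150 day × 86400 → 1296 s
d = v × t = 9.74547 m/s × 1296 s = 12630.1 m
12630.1 m ÷ (0.3048 m/ft) = 41437.3 ft

4.14×10⁴ ft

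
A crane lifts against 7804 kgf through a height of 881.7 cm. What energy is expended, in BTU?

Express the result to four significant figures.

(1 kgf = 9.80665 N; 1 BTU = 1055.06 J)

7804 kgf × 9.80665 → 76531.1 N
881.7 cm × 0.01 → 8.817 m
W = F × d = 76531.1 N × 8.817 m = 674775 J
674775 J ÷ (1055.06 J/BTU) = 639.561 BTU

639.6 BTU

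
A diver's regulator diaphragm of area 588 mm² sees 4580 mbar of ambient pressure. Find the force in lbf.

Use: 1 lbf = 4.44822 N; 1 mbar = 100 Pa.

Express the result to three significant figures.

4580 mbar × 100 = 458000 Pa
588 mm² × 10⁻⁶ = 5.88×10⁻⁴ m²
F = P × A = 458000 Pa × 5.88×10⁻⁴ m² = 269.304 N
269.304 N ÷ (4.44822 N/lbf) = 60.542 lbf

60.5 lbf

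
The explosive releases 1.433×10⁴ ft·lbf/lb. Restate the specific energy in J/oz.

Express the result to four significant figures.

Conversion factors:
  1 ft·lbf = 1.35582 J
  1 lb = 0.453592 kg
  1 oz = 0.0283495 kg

1214 J/oz

1.433×10⁴ ft·lbf/lb × 1.35582 J/ft·lbf ÷ 0.453592 kg/lb = 42833.4 J/kg
42833.4 J/kg × 0.0283495 kg/oz = 1214.31 J/oz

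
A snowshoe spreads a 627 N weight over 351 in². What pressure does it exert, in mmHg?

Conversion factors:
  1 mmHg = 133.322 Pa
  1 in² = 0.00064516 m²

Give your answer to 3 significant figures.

351 in² × 0.00064516 → 0.226451 m²
P = F / A = 627 N / 0.226451 m² = 2768.81 Pa
2768.81 Pa ÷ (133.322 Pa/mmHg) = 20.7678 mmHg

20.8 mmHg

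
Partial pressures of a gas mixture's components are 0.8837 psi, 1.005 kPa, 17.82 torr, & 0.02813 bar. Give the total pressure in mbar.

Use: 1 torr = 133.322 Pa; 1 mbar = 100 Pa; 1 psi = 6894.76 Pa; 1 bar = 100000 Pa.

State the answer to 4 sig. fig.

122.9 mbar

0.8837 psi × 6894.76 = 6092.9 Pa
1.005 kPa × 1000 = 1005 Pa
17.82 torr × 133.322 = 2375.8 Pa
0.02813 bar × 100000 = 2813 Pa
Sum: 6092.9 + 1005 + 2375.8 + 2813 = 12286.7 Pa
In mbar: 12286.7 / 100 = 122.867 mbar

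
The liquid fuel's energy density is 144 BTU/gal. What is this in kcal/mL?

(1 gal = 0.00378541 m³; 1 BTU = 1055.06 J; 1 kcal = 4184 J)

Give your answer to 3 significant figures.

144 BTU/gal × 1055.06 J/BTU ÷ 0.00378541 m³/gal = 4.01353×10⁷ J/m³
4.01353×10⁷ J/m³ ÷ 4184 J/kcal × 10⁻⁶ m³/mL = 0.00959257 kcal/mL

0.00959 kcal/mL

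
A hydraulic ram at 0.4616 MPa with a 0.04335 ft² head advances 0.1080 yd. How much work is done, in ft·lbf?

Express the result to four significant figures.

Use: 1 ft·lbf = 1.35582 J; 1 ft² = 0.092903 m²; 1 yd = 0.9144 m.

135.4 ft·lbf

0.4616 MPa → 461600 Pa
0.04335 ft² → 0.00402735 m²
F = P × A = 461600 × 0.00402735 = 1859.02 N
0.1080 yd → 0.0987552 m
W = F × d = 1859.02 × 0.0987552 = 183.588 J
In ft·lbf: 183.588 / 1.35582 = 135.407 ft·lbf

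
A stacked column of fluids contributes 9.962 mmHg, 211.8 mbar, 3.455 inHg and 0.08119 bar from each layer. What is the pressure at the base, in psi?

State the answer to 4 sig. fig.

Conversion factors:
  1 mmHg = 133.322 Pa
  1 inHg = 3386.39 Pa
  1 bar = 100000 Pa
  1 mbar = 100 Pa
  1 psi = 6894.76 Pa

9.962 mmHg × 133.322 = 1328.15 Pa
211.8 mbar × 100 = 21180 Pa
3.455 inHg × 3386.39 = 11700 Pa
0.08119 bar × 100000 = 8119 Pa
Sum: 1328.15 + 21180 + 11700 + 8119 = 42327.2 Pa
In psi: 42327.2 / 6894.76 = 6.13904 psi

6.139 psi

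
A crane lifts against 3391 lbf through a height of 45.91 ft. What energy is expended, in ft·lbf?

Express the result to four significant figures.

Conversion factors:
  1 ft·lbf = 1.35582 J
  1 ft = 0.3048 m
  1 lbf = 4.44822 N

1.557×10⁵ ft·lbf

3391 lbf × 4.44822 = 15083.9 N
45.91 ft × 0.3048 = 13.9934 m
W = F × d = 15083.9 N × 13.9934 m = 211075 J
211075 J ÷ (1.35582 J/ft·lbf) = 155681 ft·lbf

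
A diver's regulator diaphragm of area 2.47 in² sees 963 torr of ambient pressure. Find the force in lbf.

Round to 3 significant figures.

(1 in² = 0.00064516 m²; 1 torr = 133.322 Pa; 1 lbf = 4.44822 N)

46.0 lbf

963 torr × 133.322 = 128389 Pa
2.47 in² × 0.00064516 = 0.00159355 m²
F = P × A = 128389 Pa × 0.00159355 m² = 204.594 N
204.594 N ÷ (4.44822 N/lbf) = 45.9946 lbf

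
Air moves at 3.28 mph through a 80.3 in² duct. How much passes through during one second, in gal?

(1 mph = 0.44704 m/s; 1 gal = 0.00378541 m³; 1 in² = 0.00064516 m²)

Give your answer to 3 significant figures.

3.28 mph × 0.44704 = 1.46629 m/s
80.3 in² × 0.00064516 = 0.0518063 m²
V = v × A × t = 1.46629 m/s × 0.0518063 m² × 1 s = 0.0759631 m³
0.0759631 m³ ÷ (0.00378541 m³/gal) = 20.0673 gal

20.1 gal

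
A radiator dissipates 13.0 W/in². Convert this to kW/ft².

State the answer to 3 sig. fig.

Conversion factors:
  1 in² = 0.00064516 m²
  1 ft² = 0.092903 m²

1.87 kW/ft²

13.0 W/in² ÷ 0.00064516 m²/in² = 20150 W/m²
20150 W/m² ÷ 1000 W/kW × 0.092903 m²/ft² = 1.872 kW/ft²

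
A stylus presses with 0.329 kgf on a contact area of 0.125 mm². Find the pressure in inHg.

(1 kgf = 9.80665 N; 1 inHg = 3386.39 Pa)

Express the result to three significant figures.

0.329 kgf × 9.80665 = 3.22639 N
0.125 mm² × 10⁻⁶ = 1.25×10⁻⁷ m²
P = F / A = 3.22639 N / 1.25×10⁻⁷ m² = 2.58111×10⁷ Pa
2.58111×10⁷ Pa ÷ (3386.39 Pa/inHg) = 7622.01 inHg

7620 inHg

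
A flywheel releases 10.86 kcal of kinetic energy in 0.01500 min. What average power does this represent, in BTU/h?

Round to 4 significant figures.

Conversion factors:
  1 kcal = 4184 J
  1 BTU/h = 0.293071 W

10.86 kcal × 4184 = 45438.2 J
0.01500 min × 60 = 0.9 s
P = E / t = 45438.2 J / 0.9 s = 50486.9 W
50486.9 W ÷ (0.293071 W/BTU/h) = 172268 BTU/h

1.723×10⁵ BTU/h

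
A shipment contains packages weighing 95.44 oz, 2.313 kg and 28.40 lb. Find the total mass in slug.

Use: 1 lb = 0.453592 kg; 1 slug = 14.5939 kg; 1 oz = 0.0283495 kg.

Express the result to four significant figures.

95.44 oz × 0.0283495 = 2.70568 kg
2.313 kg (already kg)
28.40 lb × 0.453592 = 12.882 kg
Combined: 2.70568 + 2.313 + 12.882 = 17.9007 kg
In slug: 17.9007 / 14.5939 = 1.22659 slug

1.227 slug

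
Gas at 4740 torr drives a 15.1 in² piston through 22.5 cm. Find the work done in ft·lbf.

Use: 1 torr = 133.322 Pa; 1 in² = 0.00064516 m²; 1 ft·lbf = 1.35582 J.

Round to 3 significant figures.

1020 ft·lbf

4740 torr → 631946 Pa
15.1 in² → 0.00974192 m²
F = P × A = 631946 × 0.00974192 = 6156.37 N
22.5 cm → 0.225 m
W = F × d = 6156.37 × 0.225 = 1385.18 J
In ft·lbf: 1385.18 / 1.35582 = 1021.65 ft·lbf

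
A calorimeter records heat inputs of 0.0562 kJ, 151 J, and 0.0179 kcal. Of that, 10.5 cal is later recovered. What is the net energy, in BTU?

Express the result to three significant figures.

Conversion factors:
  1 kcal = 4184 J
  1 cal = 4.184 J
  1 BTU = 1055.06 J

0.0562 kJ × 1000 → 56.2 J
151 J (already J)
0.0179 kcal × 4184 → 74.8936 J
10.5 cal × 4.184 → 43.932 J
Result: 56.2 + 151 + 74.8936 − 43.932 = 238.162 J
In BTU: 238.162 / 1055.06 = 0.225733 BTU

0.226 BTU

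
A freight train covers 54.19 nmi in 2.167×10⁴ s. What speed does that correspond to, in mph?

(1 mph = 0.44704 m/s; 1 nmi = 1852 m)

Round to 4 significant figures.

10.36 mph

54.19 nmi × 1852 → 100360 m
v = d / t = 100360 m / 21670 s = 4.63129 m/s
4.63129 m/s ÷ (0.44704 m/s/mph) = 10.3599 mph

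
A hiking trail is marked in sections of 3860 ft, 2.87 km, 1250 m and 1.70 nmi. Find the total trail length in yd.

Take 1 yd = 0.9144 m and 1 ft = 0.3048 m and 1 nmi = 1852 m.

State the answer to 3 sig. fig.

3860 ft × 0.3048 → 1176.53 m
2.87 km × 1000 → 2870 m
1250 m (already m)
1.70 nmi × 1852 → 3148.4 m
Total: 1176.53 + 2870 + 1250 + 3148.4 = 8444.93 m
In yd: 8444.93 / 0.9144 = 9235.49 yd

9240 yd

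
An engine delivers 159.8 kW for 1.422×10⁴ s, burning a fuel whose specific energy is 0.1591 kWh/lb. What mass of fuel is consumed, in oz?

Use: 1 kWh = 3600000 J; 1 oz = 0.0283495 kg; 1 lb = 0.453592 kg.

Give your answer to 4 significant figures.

159.8 kW → 159800 W
E = P × t = 159800 × 14220 = 2.27236×10⁹ J
0.1591 kWh/lb → 1.26272×10⁶ J/kg
m = E / e_s = 2.27236×10⁹ / 1.26272×10⁶ = 1799.58 kg
In oz: 1799.58 / 0.0283495 = 63478.4 oz

6.348×10⁴ oz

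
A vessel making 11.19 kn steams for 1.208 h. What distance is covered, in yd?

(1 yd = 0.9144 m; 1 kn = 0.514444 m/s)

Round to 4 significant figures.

2.738×10⁴ yd

11.19 kn × 0.514444 → 5.75663 m/s
1.208 h × 3600 → 4348.8 s
d = v × t = 5.75663 m/s × 4348.8 s = 25034.4 m
25034.4 m ÷ (0.9144 m/yd) = 27378 yd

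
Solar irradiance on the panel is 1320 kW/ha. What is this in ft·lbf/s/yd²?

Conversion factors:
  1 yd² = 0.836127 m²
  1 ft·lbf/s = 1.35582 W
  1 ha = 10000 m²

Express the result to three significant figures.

81.4 ft·lbf/s/yd²

1320 kW/ha × 1000 W/kW ÷ 10000 m²/ha = 132 W/m²
132 W/m² ÷ 1.35582 W/ft·lbf/s × 0.836127 m²/yd² = 81.4037 ft·lbf/s/yd²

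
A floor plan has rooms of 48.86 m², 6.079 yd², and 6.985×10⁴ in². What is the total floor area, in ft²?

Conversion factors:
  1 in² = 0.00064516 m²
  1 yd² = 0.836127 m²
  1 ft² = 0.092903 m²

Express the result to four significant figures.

1066 ft²

48.86 m² (already m²)
6.079 yd² × 0.836127 → 5.08282 m²
6.985×10⁴ in² × 0.00064516 → 45.0644 m²
Combined: 48.86 + 5.08282 + 45.0644 = 99.0072 m²
In ft²: 99.0072 / 0.092903 = 1065.71 ft²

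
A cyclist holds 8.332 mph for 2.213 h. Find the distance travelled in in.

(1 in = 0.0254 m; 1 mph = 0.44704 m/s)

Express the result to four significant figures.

8.332 mph × 0.44704 = 3.72474 m/s
2.213 h × 3600 = 7966.8 s
d = v × t = 3.72474 m/s × 7966.8 s = 29674.3 m
29674.3 m ÷ (0.0254 m/in) = 1.16828×10⁶ in

1.168×10⁶ in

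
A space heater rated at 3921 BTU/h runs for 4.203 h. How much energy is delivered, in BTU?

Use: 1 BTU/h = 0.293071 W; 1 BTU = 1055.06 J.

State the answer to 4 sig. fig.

3921 BTU/h × 0.293071 = 1149.13 W
4.203 h × 3600 = 15130.8 s
E = P × t = 1149.13 W × 15130.8 s = 1.73873×10⁷ J
1.73873×10⁷ J ÷ (1055.06 J/BTU) = 16479.9 BTU

1.648×10⁴ BTU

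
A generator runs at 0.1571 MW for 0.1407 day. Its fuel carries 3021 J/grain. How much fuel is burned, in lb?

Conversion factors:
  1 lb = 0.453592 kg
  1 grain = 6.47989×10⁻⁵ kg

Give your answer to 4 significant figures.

90.31 lb

0.1571 MW → 157100 W
0.1407 day → 12156.5 s
E = P × t = 157100 × 12156.5 = 1.90979×10⁹ J
3021 J/grain → 4.66212×10⁷ J/kg
m = E / e_s = 1.90979×10⁹ / 4.66212×10⁷ = 40.964 kg
In lb: 40.964 / 0.453592 = 90.3102 lb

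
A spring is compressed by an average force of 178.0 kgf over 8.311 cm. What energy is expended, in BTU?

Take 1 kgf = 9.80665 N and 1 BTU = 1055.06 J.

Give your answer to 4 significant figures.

178.0 kgf × 9.80665 = 1745.58 N
8.311 cm × 0.01 = 0.08311 m
W = F × d = 1745.58 N × 0.08311 m = 145.075 J
145.075 J ÷ (1055.06 J/BTU) = 0.137504 BTU

0.1375 BTU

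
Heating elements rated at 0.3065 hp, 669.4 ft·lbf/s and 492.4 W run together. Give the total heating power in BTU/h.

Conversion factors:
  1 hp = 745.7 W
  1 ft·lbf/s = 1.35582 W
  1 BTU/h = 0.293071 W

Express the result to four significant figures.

5557 BTU/h

0.3065 hp × 745.7 → 228.557 W
669.4 ft·lbf/s × 1.35582 → 907.586 W
492.4 W (already W)
Sum: 228.557 + 907.586 + 492.4 = 1628.54 W
In BTU/h: 1628.54 / 0.293071 = 5556.81 BTU/h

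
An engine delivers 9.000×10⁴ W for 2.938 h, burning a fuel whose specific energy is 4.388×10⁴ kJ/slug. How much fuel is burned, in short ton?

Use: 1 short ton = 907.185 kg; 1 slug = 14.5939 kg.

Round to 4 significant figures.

2.938 h → 10576.8 s
E = P × t = 90000 × 10576.8 = 9.51912×10⁸ J
4.388×10⁴ kJ/slug → 3.00674×10⁶ J/kg
m = E / e_s = 9.51912×10⁸ / 3.00674×10⁶ = 316.593 kg
In short ton: 316.593 / 907.185 = 0.348984 short ton

0.3490 short ton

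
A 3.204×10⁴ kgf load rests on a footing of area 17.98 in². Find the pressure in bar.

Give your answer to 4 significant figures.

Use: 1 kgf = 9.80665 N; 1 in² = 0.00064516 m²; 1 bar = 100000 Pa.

3.204×10⁴ kgf × 9.80665 = 314205 N
17.98 in² × 0.00064516 = 0.0116 m²
P = F / A = 314205 N / 0.0116 m² = 2.70866×10⁷ Pa
2.70866×10⁷ Pa ÷ (100000 Pa/bar) = 270.866 bar

270.9 bar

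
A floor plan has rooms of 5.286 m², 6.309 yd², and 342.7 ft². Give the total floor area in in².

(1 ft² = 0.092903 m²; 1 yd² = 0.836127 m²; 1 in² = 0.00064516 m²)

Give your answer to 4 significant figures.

5.286 m² (already m²)
6.309 yd² × 0.836127 → 5.27513 m²
342.7 ft² × 0.092903 → 31.8379 m²
Sum: 5.286 + 5.27513 + 31.8379 = 42.399 m²
In in²: 42.399 / 0.00064516 = 65718.6 in²

6.572×10⁴ in²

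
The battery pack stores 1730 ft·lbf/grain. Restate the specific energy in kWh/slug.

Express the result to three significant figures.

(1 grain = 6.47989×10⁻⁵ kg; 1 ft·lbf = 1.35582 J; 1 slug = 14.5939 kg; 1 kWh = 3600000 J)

147 kWh/slug

1730 ft·lbf/grain × 1.35582 J/ft·lbf ÷ 6.47989×10⁻⁵ kg/grain = 3.61977×10⁷ J/kg
3.61977×10⁷ J/kg ÷ 3600000 J/kWh × 14.5939 kg/slug = 146.74 kWh/slug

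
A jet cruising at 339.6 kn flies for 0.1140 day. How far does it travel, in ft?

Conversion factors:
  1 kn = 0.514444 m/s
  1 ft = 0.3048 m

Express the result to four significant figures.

5.646×10⁶ ft

339.6 kn × 0.514444 = 174.705 m/s
0.1140 day × 86400 = 9849.6 s
d = v × t = 174.705 m/s × 9849.6 s = 1.72077×10⁶ m
1.72077×10⁶ m ÷ (0.3048 m/ft) = 5.64557×10⁶ ft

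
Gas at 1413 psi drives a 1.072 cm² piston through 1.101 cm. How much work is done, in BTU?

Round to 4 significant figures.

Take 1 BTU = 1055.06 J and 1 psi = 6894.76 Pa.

0.01090 BTU

1413 psi → 9.7423×10⁶ Pa
1.072 cm² → 1.072×10⁻⁴ m²
F = P × A = 9.7423×10⁶ × 1.072×10⁻⁴ = 1044.37 N
1.101 cm → 0.01101 m
W = F × d = 1044.37 × 0.01101 = 11.4985 J
In BTU: 11.4985 / 1055.06 = 0.0108984 BTU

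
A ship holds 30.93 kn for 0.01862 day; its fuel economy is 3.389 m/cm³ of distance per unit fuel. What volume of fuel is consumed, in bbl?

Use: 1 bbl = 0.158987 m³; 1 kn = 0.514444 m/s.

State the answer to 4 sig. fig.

30.93 kn → 15.9118 m/s
0.01862 day → 1608.77 s
d = v × t = 15.9118 × 1608.77 = 25598.4 m
3.389 m/cm³ → 3.389×10⁶ m/m³
V = d / (distance per unit fuel) = 25598.4 / 3.389×10⁶ = 0.00755338 m³
In bbl: 0.00755338 / 0.158987 = 0.0475094 bbl

0.04751 bbl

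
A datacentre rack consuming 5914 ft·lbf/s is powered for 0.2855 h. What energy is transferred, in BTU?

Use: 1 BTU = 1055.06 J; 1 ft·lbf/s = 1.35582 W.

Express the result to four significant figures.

5914 ft·lbf/s × 1.35582 = 8018.32 W
0.2855 h × 3600 = 1027.8 s
E = P × t = 8018.32 W × 1027.8 s = 8.24123×10⁶ J
8.24123×10⁶ J ÷ (1055.06 J/BTU) = 7811.15 BTU

7811 BTU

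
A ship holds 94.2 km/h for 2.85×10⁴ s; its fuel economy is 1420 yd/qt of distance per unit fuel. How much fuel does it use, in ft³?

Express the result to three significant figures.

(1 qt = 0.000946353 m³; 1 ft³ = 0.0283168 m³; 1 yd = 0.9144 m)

19.2 ft³

94.2 km/h → 26.1667 m/s
d = v × t = 26.1667 × 28500 = 745751 m
1420 yd/qt → 1.37205×10⁶ m/m³
V = d / (distance per unit fuel) = 745751 / 1.37205×10⁶ = 0.54353 m³
In ft³: 0.54353 / 0.0283168 = 19.1946 ft³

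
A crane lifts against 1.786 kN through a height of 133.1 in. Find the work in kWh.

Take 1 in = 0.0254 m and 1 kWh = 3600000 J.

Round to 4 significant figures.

0.001677 kWh

1.786 kN × 1000 = 1786 N
133.1 in × 0.0254 = 3.38074 m
W = F × d = 1786 N × 3.38074 m = 6038 J
6038 J ÷ (3600000 J/kWh) = 0.00167722 kWh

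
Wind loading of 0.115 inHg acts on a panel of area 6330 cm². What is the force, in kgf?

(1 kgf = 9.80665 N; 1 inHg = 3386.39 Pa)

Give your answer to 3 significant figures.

0.115 inHg × 3386.39 → 389.435 Pa
6330 cm² × 0.0001 → 0.633 m²
F = P × A = 389.435 Pa × 0.633 m² = 246.512 N
246.512 N ÷ (9.80665 N/kgf) = 25.1372 kgf

25.1 kgf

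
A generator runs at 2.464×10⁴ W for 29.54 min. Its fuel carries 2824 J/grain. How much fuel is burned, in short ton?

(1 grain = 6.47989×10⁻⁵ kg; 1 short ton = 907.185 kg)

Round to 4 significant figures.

0.001105 short ton

29.54 min → 1772.4 s
E = P × t = 24640 × 1772.4 = 4.36719×10⁷ J
2824 J/grain → 4.3581×10⁷ J/kg
m = E / e_s = 4.36719×10⁷ / 4.3581×10⁷ = 1.00209 kg
In short ton: 1.00209 / 907.185 = 0.00110461 short ton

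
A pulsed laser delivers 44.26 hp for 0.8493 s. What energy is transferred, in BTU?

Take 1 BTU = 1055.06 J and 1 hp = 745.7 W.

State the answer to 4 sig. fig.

44.26 hp × 745.7 → 33004.7 W
E = P × t = 33004.7 W × 0.8493 s = 28030.9 J
28030.9 J ÷ (1055.06 J/BTU) = 26.5681 BTU

26.57 BTU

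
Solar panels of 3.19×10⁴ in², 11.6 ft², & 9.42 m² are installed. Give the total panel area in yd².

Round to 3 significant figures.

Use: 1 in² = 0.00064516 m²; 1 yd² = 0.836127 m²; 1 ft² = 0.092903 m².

37.2 yd²

3.19×10⁴ in² × 0.00064516 = 20.5806 m²
11.6 ft² × 0.092903 = 1.07767 m²
9.42 m² (already m²)
Total: 20.5806 + 1.07767 + 9.42 = 31.0783 m²
In yd²: 31.0783 / 0.836127 = 37.1694 yd²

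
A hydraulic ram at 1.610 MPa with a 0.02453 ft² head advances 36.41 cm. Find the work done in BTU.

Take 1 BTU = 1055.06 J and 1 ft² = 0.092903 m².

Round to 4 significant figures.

1.610 MPa → 1.61×10⁶ Pa
0.02453 ft² → 0.00227891 m²
F = P × A = 1.61×10⁶ × 0.00227891 = 3669.05 N
36.41 cm → 0.3641 m
W = F × d = 3669.05 × 0.3641 = 1335.9 J
In BTU: 1335.9 / 1055.06 = 1.26618 BTU

1.266 BTU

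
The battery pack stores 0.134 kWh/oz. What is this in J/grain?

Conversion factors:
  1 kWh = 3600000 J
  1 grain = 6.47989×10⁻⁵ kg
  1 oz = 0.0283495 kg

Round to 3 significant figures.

1100 J/grain

0.134 kWh/oz × 3600000 J/kWh ÷ 0.0283495 kg/oz = 1.70162×10⁷ J/kg
1.70162×10⁷ J/kg × 6.47989×10⁻⁵ kg/grain = 1102.63 J/grain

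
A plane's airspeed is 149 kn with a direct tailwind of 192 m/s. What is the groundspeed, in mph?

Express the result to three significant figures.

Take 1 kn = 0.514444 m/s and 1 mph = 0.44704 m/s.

149 kn × 0.514444 → 76.6522 m/s
192 m/s (already m/s)
Combined: 76.6522 + 192 = 268.652 m/s
In mph: 268.652 / 0.44704 = 600.957 mph

601 mph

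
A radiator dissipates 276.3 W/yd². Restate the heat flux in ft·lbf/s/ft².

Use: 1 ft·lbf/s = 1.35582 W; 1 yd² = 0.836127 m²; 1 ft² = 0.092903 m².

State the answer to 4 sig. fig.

22.64 ft·lbf/s/ft²

276.3 W/yd² ÷ 0.836127 m²/yd² = 330.452 W/m²
330.452 W/m² ÷ 1.35582 W/ft·lbf/s × 0.092903 m²/ft² = 22.6431 ft·lbf/s/ft²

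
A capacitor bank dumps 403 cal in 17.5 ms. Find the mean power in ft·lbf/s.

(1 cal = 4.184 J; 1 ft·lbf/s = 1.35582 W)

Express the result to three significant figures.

7.11×10⁴ ft·lbf/s

403 cal × 4.184 → 1686.15 J
17.5 ms × 0.001 → 0.0175 s
P = E / t = 1686.15 J / 0.0175 s = 96351.4 W
96351.4 W ÷ (1.35582 W/ft·lbf/s) = 71065 ft·lbf/s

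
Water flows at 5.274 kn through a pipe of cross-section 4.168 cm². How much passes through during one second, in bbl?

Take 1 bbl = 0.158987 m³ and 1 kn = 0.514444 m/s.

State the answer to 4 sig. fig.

0.007113 bbl

5.274 kn × 0.514444 = 2.71318 m/s
4.168 cm² × 0.0001 = 4.168×10⁻⁴ m²
V = v × A × t = 2.71318 m/s × 4.168×10⁻⁴ m² × 1 s = 0.00113085 m³
0.00113085 m³ ÷ (0.158987 m³/bbl) = 0.00711285 bbl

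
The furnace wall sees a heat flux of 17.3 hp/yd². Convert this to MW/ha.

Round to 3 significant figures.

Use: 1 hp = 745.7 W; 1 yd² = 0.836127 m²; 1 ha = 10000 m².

17.3 hp/yd² × 745.7 W/hp ÷ 0.836127 m²/yd² = 15429 W/m²
15429 W/m² ÷ 1000000 W/MW × 10000 m²/ha = 154.29 MW/ha

154 MW/ha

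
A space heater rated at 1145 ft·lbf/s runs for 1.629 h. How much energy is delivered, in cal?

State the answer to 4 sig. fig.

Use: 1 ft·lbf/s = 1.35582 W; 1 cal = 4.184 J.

2.176×10⁶ cal

1145 ft·lbf/s × 1.35582 → 1552.41 W
1.629 h × 3600 → 5864.4 s
E = P × t = 1552.41 W × 5864.4 s = 9.10395×10⁶ J
9.10395×10⁶ J ÷ (4.184 J/cal) = 2.1759×10⁶ cal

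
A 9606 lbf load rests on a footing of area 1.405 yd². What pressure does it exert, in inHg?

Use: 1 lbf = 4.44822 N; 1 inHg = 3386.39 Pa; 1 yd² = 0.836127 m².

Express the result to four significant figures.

9606 lbf × 4.44822 → 42729.6 N
1.405 yd² × 0.836127 → 1.17476 m²
P = F / A = 42729.6 N / 1.17476 m² = 36373 Pa
36373 Pa ÷ (3386.39 Pa/inHg) = 10.7409 inHg

10.74 inHg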